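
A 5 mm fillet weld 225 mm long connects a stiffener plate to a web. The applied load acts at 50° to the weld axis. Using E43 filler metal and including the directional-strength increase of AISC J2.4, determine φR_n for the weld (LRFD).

E43XX → F_EXX = 430 MPa.
t_e = 0.707 × 5 = 3.535 mm; A_we = 3.535 × 225 = 795.4 mm².
Directional factor: 1.0 + 0.5 sin^1.5(50°) = 1.335.
F_nw = 0.6 × 430 × 1.335 = 344.5 MPa.
φR_n = 0.75 × 344.5 × 795.4 × 10⁻³ = 205.5 kN.

φR_n ≈ 205 kN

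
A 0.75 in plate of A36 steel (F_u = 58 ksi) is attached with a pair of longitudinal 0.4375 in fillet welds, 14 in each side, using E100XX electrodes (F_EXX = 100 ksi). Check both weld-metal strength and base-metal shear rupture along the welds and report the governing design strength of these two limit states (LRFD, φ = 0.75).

t_e = 0.707 × 0.4375 = 0.3093 in; L = 28 in.
Weld metal: φR_n = 0.75 × 0.6 × 100 × 0.3093 × 28 = 389.7 kip.
Base metal (shear rupture): φR_n = 0.75 × 0.6 × 58 × 0.75 × 28 = 548.1 kip.
Governing: weld metal.

φR_n ≈ 390 kip (weld metal governs)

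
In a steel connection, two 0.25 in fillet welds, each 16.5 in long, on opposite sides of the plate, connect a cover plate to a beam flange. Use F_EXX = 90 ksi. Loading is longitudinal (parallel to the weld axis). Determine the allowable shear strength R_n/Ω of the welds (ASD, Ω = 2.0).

R_n/Ω ≈ 157 kips

Effective throat t_e = 0.707 × 0.25 = 0.1767 in.
Total length L = 33 in; A_we = 0.1767 × 33 = 5.833 in².
F_nw = 0.6 F_EXX = 0.6 × 90 = 54 ksi.
R_n = 54 × 5.833 = 315 kips; R_n/Ω = 315/2.0 = 157.5 kips.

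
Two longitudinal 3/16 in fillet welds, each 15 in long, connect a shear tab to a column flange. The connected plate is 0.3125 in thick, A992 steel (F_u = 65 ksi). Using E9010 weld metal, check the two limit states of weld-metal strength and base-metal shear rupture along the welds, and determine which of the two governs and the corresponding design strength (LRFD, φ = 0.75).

E90XX → F_EXX = 90 ksi.
t_e = 0.707 × 0.1875 = 0.1326 in; L = 30 in.
Weld metal: φR_n = 0.75 × 0.6 × 90 × 0.1326 × 30 = 161.1 kip.
Base metal (shear rupture): φR_n = 0.75 × 0.6 × 65 × 0.3125 × 30 = 274.2 kip.
Governing: weld metal.

φR_n ≈ 161 kip (weld metal governs)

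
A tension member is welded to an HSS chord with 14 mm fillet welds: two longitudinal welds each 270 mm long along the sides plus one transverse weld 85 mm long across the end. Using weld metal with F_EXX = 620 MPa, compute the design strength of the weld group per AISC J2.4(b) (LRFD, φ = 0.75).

φR_n ≈ 1730 kN

t_e = 0.707 × 14 = 9.898 mm.
R_nwl = 0.6 × 620 × 9.898 × 540 × 10⁻³ = 1988 kN (longitudinal, 2 welds).
R_nwt = 0.6 × 620 × 9.898 × 85 × 10⁻³ = 313 kN (transverse, base value).
(i) R_nwl + R_nwt = 2301 kN; (ii) 0.85 R_nwl + 1.5 R_nwt = 2160 kN.
R_n = max = 2301 kN [governs: (i)]; φR_n = 1726 kN.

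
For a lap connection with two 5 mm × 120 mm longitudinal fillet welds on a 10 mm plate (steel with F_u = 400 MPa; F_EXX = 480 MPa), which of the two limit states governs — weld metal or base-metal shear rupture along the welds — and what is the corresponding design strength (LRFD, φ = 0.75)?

φR_n ≈ 183 kN (weld metal governs)

t_e = 0.707 × 5 = 3.535 mm; L = 240 mm.
Weld metal: φR_n = 0.75 × 0.6 × 480 × 3.535 × 240 × 10⁻³ = 183.3 kN.
Base metal (shear rupture): φR_n = 0.75 × 0.6 × 400 × 10 × 240 × 10⁻³ = 432 kN.
Governing: weld metal.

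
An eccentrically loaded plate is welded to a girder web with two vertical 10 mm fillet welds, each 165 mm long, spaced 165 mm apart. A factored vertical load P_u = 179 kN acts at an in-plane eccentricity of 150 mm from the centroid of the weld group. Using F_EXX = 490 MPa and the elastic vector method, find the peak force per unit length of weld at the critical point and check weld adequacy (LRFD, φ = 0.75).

Total weld length L_w = 330 mm. Treat welds as unit-width lines.
Polar moment about centroid: J = 2[d³/12 + d(b/2)²] = 2[165³/12 + 165×82.5²] = 2995000 mm³.
Direct shear f_v = P/L_w = 179×10³ / 330 = 542.4 N/mm (vertical).
Torsion M = P·e = 179×10³ × 150 = 26850000 N·mm.
Critical point at (x, y) = (82.5, 82.5) from centroid. f_tx = M·y/J = 739.7 N/mm; f_ty = M·x/J = 739.7 N/mm.
Resultant f_max = √[f_tx² + (f_v + f_ty)²] = √[739.7² + (542.4 + 739.7)²] = 1480 N/mm.
Capacity per unit length: φr_n = 0.75 × 0.6 × 490 × (0.707 × 10) = 1559 N/mm.
1480 ≤ 1559 → adequate.

f_max ≈ 1480 N/mm; adequate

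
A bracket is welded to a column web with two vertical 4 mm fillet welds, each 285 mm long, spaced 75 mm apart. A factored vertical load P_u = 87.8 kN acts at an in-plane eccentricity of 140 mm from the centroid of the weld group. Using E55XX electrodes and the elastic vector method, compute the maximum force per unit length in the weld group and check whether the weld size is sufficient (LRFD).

E55XX → F_EXX = 550 MPa.
Total weld length L_w = 570 mm. Treat welds as unit-width lines.
Polar moment about centroid: J = 2[d³/12 + d(b/2)²] = 2[285³/12 + 285×37.5²] = 4660000 mm³.
Direct shear f_v = P/L_w = 87.8×10³ / 570 = 154 N/mm (vertical).
Torsion M = P·e = 87.8×10³ × 140 = 12292000 N·mm.
Critical point at (x, y) = (37.5, 142.5) from centroid. f_tx = M·y/J = 375.9 N/mm; f_ty = M·x/J = 98.92 N/mm.
Resultant f_max = √[f_tx² + (f_v + f_ty)²] = √[375.9² + (154 + 98.92)²] = 453.1 N/mm.
Capacity per unit length: φr_n = 0.75 × 0.6 × 550 × (0.707 × 4) = 699.9 N/mm.
453.1 ≤ 699.9 → adequate.

f_max ≈ 453 N/mm; adequate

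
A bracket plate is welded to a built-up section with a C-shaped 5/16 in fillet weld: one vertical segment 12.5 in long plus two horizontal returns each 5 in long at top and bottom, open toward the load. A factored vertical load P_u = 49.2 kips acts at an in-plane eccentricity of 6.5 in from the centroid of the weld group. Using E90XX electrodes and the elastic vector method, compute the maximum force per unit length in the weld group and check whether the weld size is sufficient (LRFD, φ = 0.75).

f_max ≈ 5.35 kip/in; adequate

E90XX → F_EXX = 90 ksi.
Total weld length L_w = 22.5 in. Treat welds as unit-width lines.
Centroid: x̄ = 2×5×2.5 / 22.5 = 1.111 in from the vertical weld.
Polar moment about centroid: J = I_x + I_y = [12.5³/12 + 2×5×6.25²] + [12.5×1.111² + 2(5³/12 + 5×1.389²)] = 608.9 in³.
Direct shear f_v = P/L_w = 49.2 / 22.5 = 2.187 kip/in (vertical).
Torsion M = P·e = 49.2 × 6.5 = 319.8 kip·in.
Critical point at (x, y) = (3.889, 6.25) from centroid. f_tx = M·y/J = 3.282 kip/in; f_ty = M·x/J = 2.042 kip/in.
Resultant f_max = √[f_tx² + (f_v + f_ty)²] = √[3.282² + (2.187 + 2.042)²] = 5.353 kip/in.
Capacity per unit length: φr_n = 0.75 × 0.6 × 90 × (0.707 × 0.3125) = 8.948 kip/in.
5.353 ≤ 8.948 → adequate.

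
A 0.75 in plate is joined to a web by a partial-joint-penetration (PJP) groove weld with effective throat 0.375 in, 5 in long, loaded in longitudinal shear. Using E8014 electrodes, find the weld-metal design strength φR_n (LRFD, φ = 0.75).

E80XX → F_EXX = 80 ksi.
Effective throat (given) t_e = 0.375 in.
A_we = 0.375 × 5 = 1.875 in².
F_nw = 0.6 F_EXX = 48 ksi.
φR_n = 0.75 × 48 × 1.875 = 67.5 kips.

φR_n ≈ 67.5 kips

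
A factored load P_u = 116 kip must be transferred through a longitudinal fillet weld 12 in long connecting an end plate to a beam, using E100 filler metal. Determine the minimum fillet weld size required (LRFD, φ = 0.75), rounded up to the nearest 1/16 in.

w = 5/16 in

E100XX → F_EXX = 100 ksi.
Total weld length L = 12 in.
Required throat t_e = P_u / (φ × 0.6 F_EXX × L) = 116 / (0.75 × 0.6 × 100 × 12) = 0.2148 in.
Required leg w = t_e / 0.707 = 0.3038 in → use 5/16 in.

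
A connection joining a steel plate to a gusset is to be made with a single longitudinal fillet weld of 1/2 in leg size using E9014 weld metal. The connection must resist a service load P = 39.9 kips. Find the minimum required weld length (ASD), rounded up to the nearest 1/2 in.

L = 4.5 in

E90XX → F_EXX = 90 ksi.
Throat t_e = 0.707 × 0.5 = 0.3535 in.
r_n/Ω = (0.6 × 90 × 0.3535) / 2.0 = 9.544 kip/in.
L_req = P / (r_n/Ω) = 39.9 / 9.544 = 4.18 in total.
Round up → use L = 4.5 in.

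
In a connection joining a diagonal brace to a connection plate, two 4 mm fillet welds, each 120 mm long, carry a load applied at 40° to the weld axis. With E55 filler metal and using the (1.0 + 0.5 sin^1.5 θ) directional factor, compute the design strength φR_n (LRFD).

φR_n ≈ 211 kN

E55XX → F_EXX = 550 MPa.
t_e = 0.707 × 4 = 2.828 mm; A_we = 2.828 × 240 = 678.7 mm².
Directional factor: 1.0 + 0.5 sin^1.5(40°) = 1.258.
F_nw = 0.6 × 550 × 1.258 = 415 MPa.
φR_n = 0.75 × 415 × 678.7 × 10⁻³ = 211.3 kN.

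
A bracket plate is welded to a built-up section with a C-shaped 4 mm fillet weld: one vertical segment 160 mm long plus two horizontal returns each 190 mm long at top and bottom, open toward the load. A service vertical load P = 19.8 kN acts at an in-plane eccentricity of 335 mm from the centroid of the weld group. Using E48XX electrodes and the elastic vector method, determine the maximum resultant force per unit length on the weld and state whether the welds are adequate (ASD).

E48XX → F_EXX = 480 MPa.
Total weld length L_w = 540 mm. Treat welds as unit-width lines.
Centroid: x̄ = 2×190×95 / 540 = 66.85 mm from the vertical weld.
Polar moment about centroid: J = I_x + I_y = [160³/12 + 2×190×80²] + [160×66.85² + 2(190³/12 + 190×28.15²)] = 4933000 mm³.
Direct shear f_v = P/L_w = 19.8×10³ / 540 = 36.67 N/mm (vertical).
Torsion M = P·e = 19.8×10³ × 335 = 6633000 N·mm.
Critical point at (x, y) = (123.1, 80) from centroid. f_tx = M·y/J = 107.6 N/mm; f_ty = M·x/J = 165.6 N/mm.
Resultant f_max = √[f_tx² + (f_v + f_ty)²] = √[107.6² + (36.67 + 165.6)²] = 229.1 N/mm.
Capacity per unit length: r_n/Ω = (1/2.0) × 0.6 × 480 × (0.707 × 4) = 407.2 N/mm.
229.1 ≤ 407.2 → adequate.

f_max ≈ 229 N/mm; adequate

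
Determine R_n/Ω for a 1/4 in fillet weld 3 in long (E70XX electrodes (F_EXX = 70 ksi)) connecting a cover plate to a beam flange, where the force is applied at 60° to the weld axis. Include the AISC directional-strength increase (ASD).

t_e = 0.707 × 0.25 = 0.1767 in; A_we = 0.1767 × 3 = 0.5302 in².
Directional factor: 1.0 + 0.5 sin^1.5(60°) = 1.403.
F_nw = 0.6 × 70 × 1.403 = 58.92 ksi.
R_n/Ω = (58.92 × 0.5302) / 2.0 = 15.62 kip.

R_n/Ω ≈ 15.6 kip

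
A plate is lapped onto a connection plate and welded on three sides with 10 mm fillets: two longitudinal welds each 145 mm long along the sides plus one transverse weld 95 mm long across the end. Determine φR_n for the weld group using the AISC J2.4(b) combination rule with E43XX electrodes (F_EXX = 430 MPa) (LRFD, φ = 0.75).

t_e = 0.707 × 10 = 7.07 mm.
R_nwl = 0.6 × 430 × 7.07 × 290 × 10⁻³ = 529 kN (longitudinal, 2 welds).
R_nwt = 0.6 × 430 × 7.07 × 95 × 10⁻³ = 173.3 kN (transverse, base value).
(i) R_nwl + R_nwt = 702.3 kN; (ii) 0.85 R_nwl + 1.5 R_nwt = 709.6 kN.
R_n = max = 709.6 kN [governs: (ii)]; φR_n = 532.2 kN.

φR_n ≈ 532 kN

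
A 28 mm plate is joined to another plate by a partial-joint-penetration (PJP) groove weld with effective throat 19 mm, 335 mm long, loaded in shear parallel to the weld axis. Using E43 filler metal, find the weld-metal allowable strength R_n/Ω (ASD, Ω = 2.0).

E43XX → F_EXX = 430 MPa.
Effective throat (given) t_e = 19 mm.
A_we = 19 × 335 = 6365 mm².
F_nw = 0.6 F_EXX = 258 MPa.
R_n/Ω = (258 × 6365) / 2.0 × 10⁻³ = 821.1 kN.

R_n/Ω ≈ 821 kN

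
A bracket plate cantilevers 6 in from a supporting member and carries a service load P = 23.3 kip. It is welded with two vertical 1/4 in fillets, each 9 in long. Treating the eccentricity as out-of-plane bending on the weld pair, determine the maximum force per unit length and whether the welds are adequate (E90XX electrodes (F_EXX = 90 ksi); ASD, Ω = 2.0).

f_max ≈ 5.34 kip/in; NOT adequate

L_w = 2 × 9 = 18 in; section modulus (unit throat) S = 2 × L²/6 = 27 in².
Direct shear f_v = P/L_w = 23.3/18 = 1.294 kip/in.
Moment M = P × e = 23.3 × 6 = 139.8 kip·in; bending f_b = M/S = 5.178 kip/in.
f_max = √(f_v² + f_b²) = √(1.294² + 5.178²) = 5.337 kip/in.
r_n/Ω = (1/2.0) × 0.6 × 90 × (0.707 × 0.25) = 4.772 kip/in → NOT adequate.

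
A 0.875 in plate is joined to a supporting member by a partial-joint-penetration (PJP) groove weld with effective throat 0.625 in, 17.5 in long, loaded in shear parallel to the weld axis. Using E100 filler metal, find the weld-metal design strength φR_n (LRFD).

E100XX → F_EXX = 100 ksi.
Effective throat (given) t_e = 0.625 in.
A_we = 0.625 × 17.5 = 10.94 in².
F_nw = 0.6 F_EXX = 60 ksi.
φR_n = 0.75 × 60 × 10.94 = 492.2 kip.

φR_n ≈ 492 kip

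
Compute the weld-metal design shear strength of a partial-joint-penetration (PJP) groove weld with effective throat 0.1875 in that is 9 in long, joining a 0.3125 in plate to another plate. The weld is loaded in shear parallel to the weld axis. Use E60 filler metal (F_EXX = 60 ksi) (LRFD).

φR_n ≈ 45.6 kips

Effective throat (given) t_e = 0.1875 in.
A_we = 0.1875 × 9 = 1.688 in².
F_nw = 0.6 F_EXX = 36 ksi.
φR_n = 0.75 × 36 × 1.688 = 45.56 kips.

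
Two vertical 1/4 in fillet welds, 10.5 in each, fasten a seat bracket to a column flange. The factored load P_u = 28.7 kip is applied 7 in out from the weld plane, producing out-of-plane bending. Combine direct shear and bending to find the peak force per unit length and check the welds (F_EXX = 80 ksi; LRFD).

f_max ≈ 5.63 kip/in; adequate

L_w = 2 × 10.5 = 21 in; section modulus (unit throat) S = 2 × L²/6 = 36.75 in².
Direct shear f_v = P/L_w = 28.7/21 = 1.367 kip/in.
Moment M = P × e = 28.7 × 7 = 200.9 kip·in; bending f_b = M/S = 5.467 kip/in.
f_max = √(f_v² + f_b²) = √(1.367² + 5.467²) = 5.635 kip/in.
φr_n = 0.75 × 0.6 × 80 × (0.707 × 0.25) = 6.363 kip/in → adequate.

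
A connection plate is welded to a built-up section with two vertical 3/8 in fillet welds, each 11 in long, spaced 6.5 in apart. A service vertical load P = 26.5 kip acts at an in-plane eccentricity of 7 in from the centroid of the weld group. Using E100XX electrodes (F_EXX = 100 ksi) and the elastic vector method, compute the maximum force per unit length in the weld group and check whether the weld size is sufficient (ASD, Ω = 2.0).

Total weld length L_w = 22 in. Treat welds as unit-width lines.
Polar moment about centroid: J = 2[d³/12 + d(b/2)²] = 2[11³/12 + 11×3.25²] = 454.2 in³.
Direct shear f_v = P/L_w = 26.5 / 22 = 1.205 kip/in (vertical).
Torsion M = P·e = 26.5 × 7 = 185.5 kip·in.
Critical point at (x, y) = (3.25, 5.5) from centroid. f_tx = M·y/J = 2.246 kip/in; f_ty = M·x/J = 1.327 kip/in.
Resultant f_max = √[f_tx² + (f_v + f_ty)²] = √[2.246² + (1.205 + 1.327)²] = 3.385 kip/in.
Capacity per unit length: r_n/Ω = (1/2.0) × 0.6 × 100 × (0.707 × 0.375) = 7.954 kip/in.
3.385 ≤ 7.954 → adequate.

f_max ≈ 3.38 kip/in; adequate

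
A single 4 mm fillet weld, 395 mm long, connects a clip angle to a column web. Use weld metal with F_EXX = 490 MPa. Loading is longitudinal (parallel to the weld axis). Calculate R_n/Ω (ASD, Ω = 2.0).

Effective throat t_e = 0.707 × 4 = 2.828 mm.
Total length L = 395 mm; A_we = 2.828 × 395 = 1117 mm².
F_nw = 0.6 F_EXX = 0.6 × 490 = 294 MPa.
R_n = 294 × 1117 × 10⁻³ = 328.4 kN; R_n/Ω = 328.4/2.0 = 164.2 kN.

R_n/Ω ≈ 164 kN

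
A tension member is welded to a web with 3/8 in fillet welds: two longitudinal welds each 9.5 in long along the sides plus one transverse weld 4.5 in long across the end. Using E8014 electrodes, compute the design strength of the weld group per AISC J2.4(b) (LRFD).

φR_n ≈ 224 kip

E80XX → F_EXX = 80 ksi.
t_e = 0.707 × 0.375 = 0.2651 in.
R_nwl = 0.6 × 80 × 0.2651 × 19 = 241.8 kip (longitudinal, 2 welds).
R_nwt = 0.6 × 80 × 0.2651 × 4.5 = 57.27 kip (transverse, base value).
(i) R_nwl + R_nwt = 299.1 kip; (ii) 0.85 R_nwl + 1.5 R_nwt = 291.4 kip.
R_n = max = 299.1 kip [governs: (i)]; φR_n = 224.3 kip.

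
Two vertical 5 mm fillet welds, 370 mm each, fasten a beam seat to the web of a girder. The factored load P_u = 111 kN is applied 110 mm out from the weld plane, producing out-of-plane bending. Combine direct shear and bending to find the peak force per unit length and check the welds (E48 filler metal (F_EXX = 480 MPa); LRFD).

f_max ≈ 307 N/mm; adequate

L_w = 2 × 370 = 740 mm; section modulus (unit throat) S = 2 × L²/6 = 45630 mm².
Direct shear f_v = P/L_w = 111×10³/740 = 150 N/mm.
Moment M = P × e = 111×10³ × 110 = 12210000 N·mm; bending f_b = M/S = 267.6 N/mm.
f_max = √(f_v² + f_b²) = √(150² + 267.6²) = 306.7 N/mm.
φr_n = 0.75 × 0.6 × 480 × (0.707 × 5) = 763.6 N/mm → adequate.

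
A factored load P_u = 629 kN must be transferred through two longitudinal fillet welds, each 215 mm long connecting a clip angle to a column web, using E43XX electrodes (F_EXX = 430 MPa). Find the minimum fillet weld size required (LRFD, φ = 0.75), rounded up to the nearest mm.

Total weld length L = 430 mm.
Required throat t_e = P_u / (φ × 0.6 F_EXX × L) = 629 / (0.75 × 0.6 × 430 × 430 × 10⁻³) = 7.56 mm.
Required leg w = t_e / 0.707 = 10.69 mm → use 11 mm.

w = 11 mm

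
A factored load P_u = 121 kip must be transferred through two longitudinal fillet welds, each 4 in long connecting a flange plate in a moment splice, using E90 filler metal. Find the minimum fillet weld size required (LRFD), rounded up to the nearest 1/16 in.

w = 9/16 in

E90XX → F_EXX = 90 ksi.
Total weld length L = 8 in.
Required throat t_e = P_u / (φ × 0.6 F_EXX × L) = 121 / (0.75 × 0.6 × 90 × 8) = 0.3735 in.
Required leg w = t_e / 0.707 = 0.5282 in → use 9/16 in.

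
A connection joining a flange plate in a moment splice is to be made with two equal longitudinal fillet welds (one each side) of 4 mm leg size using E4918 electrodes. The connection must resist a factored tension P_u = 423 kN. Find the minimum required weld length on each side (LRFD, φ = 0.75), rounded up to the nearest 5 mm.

L = 340 mm on each side

E49XX → F_EXX = 490 MPa.
Throat t_e = 0.707 × 4 = 2.828 mm.
φr_n = 0.75 × 0.6 × 490 × 2.828 × 10⁻³ = 0.6236 kN/mm.
L_req = P_u / φr_n = 423 / 0.6236 = 678.3 mm total.
Per side: 678.3 / 2 = 339.2 mm.
Round up → use L = 340 mm on each side.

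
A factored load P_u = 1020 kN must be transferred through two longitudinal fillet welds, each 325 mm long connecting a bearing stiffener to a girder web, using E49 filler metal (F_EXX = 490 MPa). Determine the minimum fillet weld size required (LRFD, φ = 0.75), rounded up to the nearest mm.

w = 11 mm

Total weld length L = 650 mm.
Required throat t_e = P_u / (φ × 0.6 F_EXX × L) = 1020 / (0.75 × 0.6 × 490 × 650 × 10⁻³) = 7.117 mm.
Required leg w = t_e / 0.707 = 10.07 mm → use 11 mm.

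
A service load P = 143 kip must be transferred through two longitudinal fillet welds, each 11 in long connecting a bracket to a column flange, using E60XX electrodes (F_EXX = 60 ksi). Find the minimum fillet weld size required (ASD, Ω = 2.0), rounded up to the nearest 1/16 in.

w = 9/16 in

Total weld length L = 22 in.
Required throat t_e = P × Ω / (0.6 F_EXX × L) = 143 × 2.0 / (0.6 × 60 × 22) = 0.3611 in.
Required leg w = t_e / 0.707 = 0.5108 in → use 9/16 in.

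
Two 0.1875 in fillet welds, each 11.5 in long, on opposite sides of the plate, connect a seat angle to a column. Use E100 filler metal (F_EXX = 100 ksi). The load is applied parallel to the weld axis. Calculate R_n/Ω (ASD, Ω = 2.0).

Effective throat t_e = 0.707 × 0.1875 = 0.1326 in.
Total length L = 23 in; A_we = 0.1326 × 23 = 3.049 in².
F_nw = 0.6 F_EXX = 0.6 × 100 = 60 ksi.
R_n = 60 × 3.049 = 182.9 kips; R_n/Ω = 182.9/2.0 = 91.47 kips.

R_n/Ω ≈ 91.5 kips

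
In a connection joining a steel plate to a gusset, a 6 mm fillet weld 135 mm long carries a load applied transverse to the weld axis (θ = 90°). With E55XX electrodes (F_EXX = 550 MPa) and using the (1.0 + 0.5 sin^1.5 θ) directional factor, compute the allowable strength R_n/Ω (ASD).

R_n/Ω ≈ 142 kN

t_e = 0.707 × 6 = 4.242 mm; A_we = 4.242 × 135 = 572.7 mm².
Directional factor: 1.0 + 0.5 sin^1.5(90°) = 1.5.
F_nw = 0.6 × 550 × 1.5 = 495 MPa.
R_n/Ω = (495 × 572.7) / 2.0 × 10⁻³ = 141.7 kN.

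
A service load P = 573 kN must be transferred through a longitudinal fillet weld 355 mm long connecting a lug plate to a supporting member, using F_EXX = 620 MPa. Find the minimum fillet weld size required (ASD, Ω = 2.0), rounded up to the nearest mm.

w = 13 mm

Total weld length L = 355 mm.
Required throat t_e = P × Ω / (0.6 F_EXX × L) = 573 × 2.0 / (0.6 × 620 × 355 × 10⁻³) = 8.678 mm.
Required leg w = t_e / 0.707 = 12.27 mm → use 13 mm.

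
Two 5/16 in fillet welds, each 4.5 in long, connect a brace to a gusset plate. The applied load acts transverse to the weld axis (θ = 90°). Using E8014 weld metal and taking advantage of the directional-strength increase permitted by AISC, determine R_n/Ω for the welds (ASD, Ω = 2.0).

R_n/Ω ≈ 71.6 kips

E80XX → F_EXX = 80 ksi.
t_e = 0.707 × 0.3125 = 0.2209 in; A_we = 0.2209 × 9 = 1.988 in².
Directional factor: 1.0 + 0.5 sin^1.5(90°) = 1.5.
F_nw = 0.6 × 80 × 1.5 = 72 ksi.
R_n/Ω = (72 × 1.988) / 2.0 = 71.58 kips.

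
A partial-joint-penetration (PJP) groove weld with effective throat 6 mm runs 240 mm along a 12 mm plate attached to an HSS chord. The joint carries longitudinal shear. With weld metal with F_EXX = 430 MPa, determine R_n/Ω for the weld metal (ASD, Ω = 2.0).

Effective throat (given) t_e = 6 mm.
A_we = 6 × 240 = 1440 mm².
F_nw = 0.6 F_EXX = 258 MPa.
R_n/Ω = (258 × 1440) / 2.0 × 10⁻³ = 185.8 kN.

R_n/Ω ≈ 186 kN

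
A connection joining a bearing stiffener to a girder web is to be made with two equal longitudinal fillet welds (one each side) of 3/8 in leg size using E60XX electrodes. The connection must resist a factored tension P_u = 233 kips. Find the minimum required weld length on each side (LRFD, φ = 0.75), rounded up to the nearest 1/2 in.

E60XX → F_EXX = 60 ksi.
Throat t_e = 0.707 × 0.375 = 0.2651 in.
φr_n = 0.75 × 0.6 × 60 × 0.2651 = 7.158 kips/in.
L_req = P_u / φr_n = 233 / 7.158 = 32.55 in total.
Per side: 32.55 / 2 = 16.27 in.
Round up → use L = 16.5 in on each side.

L = 16.5 in on each side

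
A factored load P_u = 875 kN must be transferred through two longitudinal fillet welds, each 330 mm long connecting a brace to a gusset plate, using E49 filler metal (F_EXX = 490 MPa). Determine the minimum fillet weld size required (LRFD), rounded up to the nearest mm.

Total weld length L = 660 mm.
Required throat t_e = P_u / (φ × 0.6 F_EXX × L) = 875 / (0.75 × 0.6 × 490 × 660 × 10⁻³) = 6.013 mm.
Required leg w = t_e / 0.707 = 8.504 mm → use 9 mm.

w = 9 mm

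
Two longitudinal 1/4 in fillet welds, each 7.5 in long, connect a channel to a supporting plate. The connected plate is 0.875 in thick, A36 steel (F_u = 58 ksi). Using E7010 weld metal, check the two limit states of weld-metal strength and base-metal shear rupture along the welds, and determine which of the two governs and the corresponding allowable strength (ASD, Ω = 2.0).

R_n/Ω ≈ 55.7 kips (weld metal governs)

E70XX → F_EXX = 70 ksi.
t_e = 0.707 × 0.25 = 0.1767 in; L = 15 in.
Weld metal: R_n/Ω = (1/2.0) × 0.6 × 70 × 0.1767 × 15 = 55.68 kips.
Base metal (shear rupture): R_n/Ω = (1/2.0) × 0.6 × 58 × 0.875 × 15 = 228.4 kips.
Governing: weld metal.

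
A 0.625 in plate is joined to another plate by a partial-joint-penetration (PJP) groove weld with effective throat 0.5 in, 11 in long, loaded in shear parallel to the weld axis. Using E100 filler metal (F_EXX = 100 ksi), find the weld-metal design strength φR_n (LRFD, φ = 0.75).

Effective throat (given) t_e = 0.5 in.
A_we = 0.5 × 11 = 5.5 in².
F_nw = 0.6 F_EXX = 60 ksi.
φR_n = 0.75 × 60 × 5.5 = 247.5 kips.

φR_n ≈ 248 kips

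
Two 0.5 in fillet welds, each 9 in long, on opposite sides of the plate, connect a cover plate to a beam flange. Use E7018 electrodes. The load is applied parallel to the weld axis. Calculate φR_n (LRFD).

φR_n ≈ 200 kip

E70XX → F_EXX = 70 ksi.
Effective throat t_e = 0.707 × 0.5 = 0.3535 in.
Total length L = 18 in; A_we = 0.3535 × 18 = 6.363 in².
F_nw = 0.6 F_EXX = 0.6 × 70 = 42 ksi.
φR_n = 0.75 × 42 × 6.363 = 200.4 kip.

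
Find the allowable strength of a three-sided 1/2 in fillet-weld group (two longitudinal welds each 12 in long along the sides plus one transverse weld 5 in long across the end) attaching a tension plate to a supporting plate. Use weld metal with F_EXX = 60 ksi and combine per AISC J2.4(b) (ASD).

t_e = 0.707 × 0.5 = 0.3535 in.
R_nwl = 0.6 × 60 × 0.3535 × 24 = 305.4 kip (longitudinal, 2 welds).
R_nwt = 0.6 × 60 × 0.3535 × 5 = 63.63 kip (transverse, base value).
(i) R_nwl + R_nwt = 369.1 kip; (ii) 0.85 R_nwl + 1.5 R_nwt = 355.1 kip.
R_n = max = 369.1 kip [governs: (i)]; R_n/Ω = 184.5 kip.

R_n/Ω ≈ 185 kip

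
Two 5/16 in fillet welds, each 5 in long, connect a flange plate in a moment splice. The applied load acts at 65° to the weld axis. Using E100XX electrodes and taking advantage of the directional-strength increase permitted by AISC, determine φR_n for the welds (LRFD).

φR_n ≈ 142 kips

E100XX → F_EXX = 100 ksi.
t_e = 0.707 × 0.3125 = 0.2209 in; A_we = 0.2209 × 10 = 2.209 in².
Directional factor: 1.0 + 0.5 sin^1.5(65°) = 1.431.
F_nw = 0.6 × 100 × 1.431 = 85.88 ksi.
φR_n = 0.75 × 85.88 × 2.209 = 142.3 kips.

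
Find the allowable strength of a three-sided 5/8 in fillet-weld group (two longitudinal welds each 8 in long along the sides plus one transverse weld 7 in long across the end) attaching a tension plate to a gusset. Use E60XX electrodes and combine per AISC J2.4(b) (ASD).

E60XX → F_EXX = 60 ksi.
t_e = 0.707 × 0.625 = 0.4419 in.
R_nwl = 0.6 × 60 × 0.4419 × 16 = 254.5 kip (longitudinal, 2 welds).
R_nwt = 0.6 × 60 × 0.4419 × 7 = 111.4 kip (transverse, base value).
(i) R_nwl + R_nwt = 365.9 kip; (ii) 0.85 R_nwl + 1.5 R_nwt = 383.4 kip.
R_n = max = 383.4 kip [governs: (ii)]; R_n/Ω = 191.7 kip.

R_n/Ω ≈ 192 kip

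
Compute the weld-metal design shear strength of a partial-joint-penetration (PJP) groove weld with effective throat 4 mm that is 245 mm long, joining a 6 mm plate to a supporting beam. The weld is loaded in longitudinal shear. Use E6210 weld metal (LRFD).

E62XX → F_EXX = 620 MPa.
Effective throat (given) t_e = 4 mm.
A_we = 4 × 245 = 980 mm².
F_nw = 0.6 F_EXX = 372 MPa.
φR_n = 0.75 × 372 × 980 × 10⁻³ = 273.4 kN.

φR_n ≈ 273 kN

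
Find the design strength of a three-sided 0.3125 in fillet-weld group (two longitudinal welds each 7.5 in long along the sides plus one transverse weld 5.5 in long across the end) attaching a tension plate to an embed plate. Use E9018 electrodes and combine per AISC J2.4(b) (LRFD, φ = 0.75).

φR_n ≈ 188 kip

E90XX → F_EXX = 90 ksi.
t_e = 0.707 × 0.3125 = 0.2209 in.
R_nwl = 0.6 × 90 × 0.2209 × 15 = 179 kip (longitudinal, 2 welds).
R_nwt = 0.6 × 90 × 0.2209 × 5.5 = 65.62 kip (transverse, base value).
(i) R_nwl + R_nwt = 244.6 kip; (ii) 0.85 R_nwl + 1.5 R_nwt = 250.5 kip.
R_n = max = 250.5 kip [governs: (ii)]; φR_n = 187.9 kip.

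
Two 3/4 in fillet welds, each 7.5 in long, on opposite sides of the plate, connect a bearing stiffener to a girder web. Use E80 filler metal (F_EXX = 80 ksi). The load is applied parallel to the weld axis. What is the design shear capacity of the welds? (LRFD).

Effective throat t_e = 0.707 × 0.75 = 0.5302 in.
Total length L = 15 in; A_we = 0.5302 × 15 = 7.954 in².
F_nw = 0.6 F_EXX = 0.6 × 80 = 48 ksi.
φR_n = 0.75 × 48 × 7.954 = 286.3 kip.

φR_n ≈ 286 kip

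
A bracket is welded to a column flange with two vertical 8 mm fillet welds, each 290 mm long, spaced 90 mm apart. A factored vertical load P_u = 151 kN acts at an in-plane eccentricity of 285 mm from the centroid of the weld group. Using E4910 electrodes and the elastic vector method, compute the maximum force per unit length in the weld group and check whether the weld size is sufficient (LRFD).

f_max ≈ 1350 N/mm; NOT adequate

E49XX → F_EXX = 490 MPa.
Total weld length L_w = 580 mm. Treat welds as unit-width lines.
Polar moment about centroid: J = 2[d³/12 + d(b/2)²] = 2[290³/12 + 290×45²] = 5239000 mm³.
Direct shear f_v = P/L_w = 151×10³ / 580 = 260.3 N/mm (vertical).
Torsion M = P·e = 151×10³ × 285 = 43035000 N·mm.
Critical point at (x, y) = (45, 145) from centroid. f_tx = M·y/J = 1191 N/mm; f_ty = M·x/J = 369.6 N/mm.
Resultant f_max = √[f_tx² + (f_v + f_ty)²] = √[1191² + (260.3 + 369.6)²] = 1347 N/mm.
Capacity per unit length: φr_n = 0.75 × 0.6 × 490 × (0.707 × 8) = 1247 N/mm.
1347 > 1247 → NOT adequate.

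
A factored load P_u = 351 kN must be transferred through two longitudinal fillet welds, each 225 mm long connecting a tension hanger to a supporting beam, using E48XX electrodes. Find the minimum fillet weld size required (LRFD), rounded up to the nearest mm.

E48XX → F_EXX = 480 MPa.
Total weld length L = 450 mm.
Required throat t_e = P_u / (φ × 0.6 F_EXX × L) = 351 / (0.75 × 0.6 × 480 × 450 × 10⁻³) = 3.611 mm.
Required leg w = t_e / 0.707 = 5.108 mm → use 6 mm.

w = 6 mm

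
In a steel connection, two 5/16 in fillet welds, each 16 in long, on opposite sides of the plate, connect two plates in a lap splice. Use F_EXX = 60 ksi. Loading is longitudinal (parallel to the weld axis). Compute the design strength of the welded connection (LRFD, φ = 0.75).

φR_n ≈ 191 kips

Effective throat t_e = 0.707 × 0.3125 = 0.2209 in.
Total length L = 32 in; A_we = 0.2209 × 32 = 7.07 in².
F_nw = 0.6 F_EXX = 0.6 × 60 = 36 ksi.
φR_n = 0.75 × 36 × 7.07 = 190.9 kips.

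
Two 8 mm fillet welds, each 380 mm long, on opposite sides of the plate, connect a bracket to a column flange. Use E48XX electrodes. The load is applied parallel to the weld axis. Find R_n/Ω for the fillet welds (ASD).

E48XX → F_EXX = 480 MPa.
Effective throat t_e = 0.707 × 8 = 5.656 mm.
Total length L = 760 mm; A_we = 5.656 × 760 = 4299 mm².
F_nw = 0.6 F_EXX = 0.6 × 480 = 288 MPa.
R_n = 288 × 4299 × 10⁻³ = 1238 kN; R_n/Ω = 1238/2.0 = 619 kN.

R_n/Ω ≈ 619 kN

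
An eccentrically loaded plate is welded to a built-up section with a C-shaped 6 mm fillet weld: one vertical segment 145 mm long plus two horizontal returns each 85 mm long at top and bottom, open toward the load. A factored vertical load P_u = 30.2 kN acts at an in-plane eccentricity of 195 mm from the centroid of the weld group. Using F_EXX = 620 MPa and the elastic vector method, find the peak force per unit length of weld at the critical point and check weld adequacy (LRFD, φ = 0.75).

f_max ≈ 472 N/mm; adequate

Total weld length L_w = 315 mm. Treat welds as unit-width lines.
Centroid: x̄ = 2×85×42.5 / 315 = 22.94 mm from the vertical weld.
Polar moment about centroid: J = I_x + I_y = [145³/12 + 2×85×72.5²] + [145×22.94² + 2(85³/12 + 85×19.56²)] = 1391000 mm³.
Direct shear f_v = P/L_w = 30.2×10³ / 315 = 95.87 N/mm (vertical).
Torsion M = P·e = 30.2×10³ × 195 = 5889000 N·mm.
Critical point at (x, y) = (62.06, 72.5) from centroid. f_tx = M·y/J = 306.9 N/mm; f_ty = M·x/J = 262.7 N/mm.
Resultant f_max = √[f_tx² + (f_v + f_ty)²] = √[306.9² + (95.87 + 262.7)²] = 472 N/mm.
Capacity per unit length: φr_n = 0.75 × 0.6 × 620 × (0.707 × 6) = 1184 N/mm.
472 ≤ 1184 → adequate.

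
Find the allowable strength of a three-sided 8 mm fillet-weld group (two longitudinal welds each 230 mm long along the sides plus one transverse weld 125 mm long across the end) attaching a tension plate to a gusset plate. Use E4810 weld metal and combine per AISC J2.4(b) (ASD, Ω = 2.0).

R_n/Ω ≈ 476 kN

E48XX → F_EXX = 480 MPa.
t_e = 0.707 × 8 = 5.656 mm.
R_nwl = 0.6 × 480 × 5.656 × 460 × 10⁻³ = 749.3 kN (longitudinal, 2 welds).
R_nwt = 0.6 × 480 × 5.656 × 125 × 10⁻³ = 203.6 kN (transverse, base value).
(i) R_nwl + R_nwt = 952.9 kN; (ii) 0.85 R_nwl + 1.5 R_nwt = 942.3 kN.
R_n = max = 952.9 kN [governs: (i)]; R_n/Ω = 476.5 kN.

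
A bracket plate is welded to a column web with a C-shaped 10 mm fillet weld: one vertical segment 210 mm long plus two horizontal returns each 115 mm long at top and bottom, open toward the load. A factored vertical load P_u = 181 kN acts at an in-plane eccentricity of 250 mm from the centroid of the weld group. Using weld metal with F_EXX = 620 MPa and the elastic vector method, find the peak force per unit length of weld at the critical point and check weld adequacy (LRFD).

f_max ≈ 1840 N/mm; adequate

Total weld length L_w = 440 mm. Treat welds as unit-width lines.
Centroid: x̄ = 2×115×57.5 / 440 = 30.06 mm from the vertical weld.
Polar moment about centroid: J = I_x + I_y = [210³/12 + 2×115×105²] + [210×30.06² + 2(115³/12 + 115×27.44²)] = 3924000 mm³.
Direct shear f_v = P/L_w = 181×10³ / 440 = 411.4 N/mm (vertical).
Torsion M = P·e = 181×10³ × 250 = 45250000 N·mm.
Critical point at (x, y) = (84.94, 105) from centroid. f_tx = M·y/J = 1211 N/mm; f_ty = M·x/J = 979.6 N/mm.
Resultant f_max = √[f_tx² + (f_v + f_ty)²] = √[1211² + (411.4 + 979.6)²] = 1844 N/mm.
Capacity per unit length: φr_n = 0.75 × 0.6 × 620 × (0.707 × 10) = 1973 N/mm.
1844 ≤ 1973 → adequate.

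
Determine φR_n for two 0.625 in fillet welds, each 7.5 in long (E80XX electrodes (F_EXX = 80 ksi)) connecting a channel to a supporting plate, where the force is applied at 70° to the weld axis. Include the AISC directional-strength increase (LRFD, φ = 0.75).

t_e = 0.707 × 0.625 = 0.4419 in; A_we = 0.4419 × 15 = 6.628 in².
Directional factor: 1.0 + 0.5 sin^1.5(70°) = 1.455.
F_nw = 0.6 × 80 × 1.455 = 69.86 ksi.
φR_n = 0.75 × 69.86 × 6.628 = 347.3 kip.

φR_n ≈ 347 kip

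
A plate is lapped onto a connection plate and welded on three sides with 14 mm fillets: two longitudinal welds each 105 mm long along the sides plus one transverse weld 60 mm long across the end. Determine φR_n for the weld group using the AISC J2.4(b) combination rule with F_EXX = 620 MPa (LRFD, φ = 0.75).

t_e = 0.707 × 14 = 9.898 mm.
R_nwl = 0.6 × 620 × 9.898 × 210 × 10⁻³ = 773.2 kN (longitudinal, 2 welds).
R_nwt = 0.6 × 620 × 9.898 × 60 × 10⁻³ = 220.9 kN (transverse, base value).
(i) R_nwl + R_nwt = 994.2 kN; (ii) 0.85 R_nwl + 1.5 R_nwt = 988.6 kN.
R_n = max = 994.2 kN [governs: (i)]; φR_n = 745.6 kN.

φR_n ≈ 746 kN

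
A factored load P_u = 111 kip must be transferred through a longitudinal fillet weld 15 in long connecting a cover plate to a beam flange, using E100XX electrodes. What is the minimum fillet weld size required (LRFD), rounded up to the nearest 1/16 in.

w = 1/4 in

E100XX → F_EXX = 100 ksi.
Total weld length L = 15 in.
Required throat t_e = P_u / (φ × 0.6 F_EXX × L) = 111 / (0.75 × 0.6 × 100 × 15) = 0.1644 in.
Required leg w = t_e / 0.707 = 0.2326 in → use 1/4 in.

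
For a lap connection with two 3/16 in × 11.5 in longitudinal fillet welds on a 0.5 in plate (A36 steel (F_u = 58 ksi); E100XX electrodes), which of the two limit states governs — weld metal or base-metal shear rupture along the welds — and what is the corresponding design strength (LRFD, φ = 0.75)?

φR_n ≈ 137 kips (weld metal governs)

E100XX → F_EXX = 100 ksi.
t_e = 0.707 × 0.1875 = 0.1326 in; L = 23 in.
Weld metal: φR_n = 0.75 × 0.6 × 100 × 0.1326 × 23 = 137.2 kips.
Base metal (shear rupture): φR_n = 0.75 × 0.6 × 58 × 0.5 × 23 = 300.1 kips.
Governing: weld metal.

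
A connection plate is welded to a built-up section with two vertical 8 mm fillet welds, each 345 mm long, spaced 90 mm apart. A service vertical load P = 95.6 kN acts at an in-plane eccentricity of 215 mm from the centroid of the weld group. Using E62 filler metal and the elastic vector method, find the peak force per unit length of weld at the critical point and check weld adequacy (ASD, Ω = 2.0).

f_max ≈ 498 N/mm; adequate

E62XX → F_EXX = 620 MPa.
Total weld length L_w = 690 mm. Treat welds as unit-width lines.
Polar moment about centroid: J = 2[d³/12 + d(b/2)²] = 2[345³/12 + 345×45²] = 8241000 mm³.
Direct shear f_v = P/L_w = 95.6×10³ / 690 = 138.6 N/mm (vertical).
Torsion M = P·e = 95.6×10³ × 215 = 20554000 N·mm.
Critical point at (x, y) = (45, 172.5) from centroid. f_tx = M·y/J = 430.2 N/mm; f_ty = M·x/J = 112.2 N/mm.
Resultant f_max = √[f_tx² + (f_v + f_ty)²] = √[430.2² + (138.6 + 112.2)²] = 498 N/mm.
Capacity per unit length: r_n/Ω = (1/2.0) × 0.6 × 620 × (0.707 × 8) = 1052 N/mm.
498 ≤ 1052 → adequate.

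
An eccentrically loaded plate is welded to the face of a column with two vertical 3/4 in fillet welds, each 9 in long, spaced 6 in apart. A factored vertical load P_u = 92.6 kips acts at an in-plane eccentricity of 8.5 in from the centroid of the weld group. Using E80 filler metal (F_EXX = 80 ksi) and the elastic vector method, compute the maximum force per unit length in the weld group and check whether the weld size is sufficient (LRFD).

Total weld length L_w = 18 in. Treat welds as unit-width lines.
Polar moment about centroid: J = 2[d³/12 + d(b/2)²] = 2[9³/12 + 9×3²] = 283.5 in³.
Direct shear f_v = P/L_w = 92.6 / 18 = 5.144 kip/in (vertical).
Torsion M = P·e = 92.6 × 8.5 = 787.1 kip·in.
Critical point at (x, y) = (3, 4.5) from centroid. f_tx = M·y/J = 12.49 kip/in; f_ty = M·x/J = 8.329 kip/in.
Resultant f_max = √[f_tx² + (f_v + f_ty)²] = √[12.49² + (5.144 + 8.329)²] = 18.37 kip/in.
Capacity per unit length: φr_n = 0.75 × 0.6 × 80 × (0.707 × 0.75) = 19.09 kip/in.
18.37 ≤ 19.09 → adequate.

f_max ≈ 18.4 kip/in; adequate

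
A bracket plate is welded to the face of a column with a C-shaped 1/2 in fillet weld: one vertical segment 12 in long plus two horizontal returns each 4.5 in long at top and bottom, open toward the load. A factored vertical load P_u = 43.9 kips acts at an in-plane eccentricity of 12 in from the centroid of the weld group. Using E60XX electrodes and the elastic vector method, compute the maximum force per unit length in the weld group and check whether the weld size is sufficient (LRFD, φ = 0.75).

E60XX → F_EXX = 60 ksi.
Total weld length L_w = 21 in. Treat welds as unit-width lines.
Centroid: x̄ = 2×4.5×2.25 / 21 = 0.9643 in from the vertical weld.
Polar moment about centroid: J = I_x + I_y = [12³/12 + 2×4.5×6²] + [12×0.9643² + 2(4.5³/12 + 4.5×1.286²)] = 509.2 in³.
Direct shear f_v = P/L_w = 43.9 / 21 = 2.09 kip/in (vertical).
Torsion M = P·e = 43.9 × 12 = 526.8 kip·in.
Critical point at (x, y) = (3.536, 6) from centroid. f_tx = M·y/J = 6.207 kip/in; f_ty = M·x/J = 3.658 kip/in.
Resultant f_max = √[f_tx² + (f_v + f_ty)²] = √[6.207² + (2.09 + 3.658)²] = 8.46 kip/in.
Capacity per unit length: φr_n = 0.75 × 0.6 × 60 × (0.707 × 0.5) = 9.544 kip/in.
8.46 ≤ 9.544 → adequate.

f_max ≈ 8.46 kip/in; adequate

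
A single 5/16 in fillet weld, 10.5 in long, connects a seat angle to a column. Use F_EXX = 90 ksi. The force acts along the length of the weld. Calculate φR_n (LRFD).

Effective throat t_e = 0.707 × 0.3125 = 0.2209 in.
Total length L = 10.5 in; A_we = 0.2209 × 10.5 = 2.32 in².
F_nw = 0.6 F_EXX = 0.6 × 90 = 54 ksi.
φR_n = 0.75 × 54 × 2.32 = 93.95 kips.

φR_n ≈ 94 kips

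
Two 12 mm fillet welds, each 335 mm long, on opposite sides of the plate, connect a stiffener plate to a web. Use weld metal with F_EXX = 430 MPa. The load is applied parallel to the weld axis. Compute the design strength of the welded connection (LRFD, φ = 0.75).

Effective throat t_e = 0.707 × 12 = 8.484 mm.
Total length L = 670 mm; A_we = 8.484 × 670 = 5684 mm².
F_nw = 0.6 F_EXX = 0.6 × 430 = 258 MPa.
φR_n = 0.75 × 258 × 5684 × 10⁻³ = 1100 kN.

φR_n ≈ 1100 kN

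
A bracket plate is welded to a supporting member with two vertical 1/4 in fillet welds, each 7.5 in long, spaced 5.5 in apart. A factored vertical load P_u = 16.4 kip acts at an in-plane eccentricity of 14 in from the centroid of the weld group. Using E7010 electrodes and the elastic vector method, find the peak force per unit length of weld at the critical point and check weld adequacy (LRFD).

f_max ≈ 6.52 kip/in; NOT adequate

E70XX → F_EXX = 70 ksi.
Total weld length L_w = 15 in. Treat welds as unit-width lines.
Polar moment about centroid: J = 2[d³/12 + d(b/2)²] = 2[7.5³/12 + 7.5×2.75²] = 183.8 in³.
Direct shear f_v = P/L_w = 16.4 / 15 = 1.093 kip/in (vertical).
Torsion M = P·e = 16.4 × 14 = 229.6 kip·in.
Critical point at (x, y) = (2.75, 3.75) from centroid. f_tx = M·y/J = 4.686 kip/in; f_ty = M·x/J = 3.436 kip/in.
Resultant f_max = √[f_tx² + (f_v + f_ty)²] = √[4.686² + (1.093 + 3.436)²] = 6.517 kip/in.
Capacity per unit length: φr_n = 0.75 × 0.6 × 70 × (0.707 × 0.25) = 5.568 kip/in.
6.517 > 5.568 → NOT adequate.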